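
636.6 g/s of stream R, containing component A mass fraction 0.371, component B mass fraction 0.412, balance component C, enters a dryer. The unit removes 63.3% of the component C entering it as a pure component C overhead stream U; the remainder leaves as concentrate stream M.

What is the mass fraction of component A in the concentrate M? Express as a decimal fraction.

0.430

component A is not removed: 636.6×0.371 = 236.18 g/s of component A enters M.
component C entering = 636.6×0.217 = 138.14 g/s; overhead removed = 0.633×138.14 = 87.444 g/s.
Concentrate = 636.6 − 87.444 = 549.16 g/s.
Mass fraction = 236.18/549.16 = 0.430.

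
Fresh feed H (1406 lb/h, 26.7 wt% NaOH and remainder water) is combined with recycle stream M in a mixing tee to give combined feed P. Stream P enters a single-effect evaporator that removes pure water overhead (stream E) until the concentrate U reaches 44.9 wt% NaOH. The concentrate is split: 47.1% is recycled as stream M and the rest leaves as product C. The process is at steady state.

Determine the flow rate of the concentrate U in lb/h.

1581 lb/h

Overall NaOH balance (none leaves overhead): NaOH in fresh feed = NaOH in product, i.e. 1406×0.267 = (1−0.471)·U·0.449.
U = 375.4/(0.449×0.529) = 1580.5 lb/h.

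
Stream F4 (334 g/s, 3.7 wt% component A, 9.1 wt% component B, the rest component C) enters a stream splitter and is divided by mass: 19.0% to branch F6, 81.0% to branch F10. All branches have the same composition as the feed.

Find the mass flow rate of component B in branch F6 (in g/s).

Branch F6 total = 0.190×334 = 63.46 g/s.
component B in F6 = 0.091×63.46 = 5.7749 g/s.

5.775 g/s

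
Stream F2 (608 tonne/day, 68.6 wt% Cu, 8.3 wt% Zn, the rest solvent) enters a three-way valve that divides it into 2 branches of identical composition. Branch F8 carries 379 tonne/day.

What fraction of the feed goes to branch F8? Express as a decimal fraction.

Fraction to F8 = 379/608 = 0.6234.

0.623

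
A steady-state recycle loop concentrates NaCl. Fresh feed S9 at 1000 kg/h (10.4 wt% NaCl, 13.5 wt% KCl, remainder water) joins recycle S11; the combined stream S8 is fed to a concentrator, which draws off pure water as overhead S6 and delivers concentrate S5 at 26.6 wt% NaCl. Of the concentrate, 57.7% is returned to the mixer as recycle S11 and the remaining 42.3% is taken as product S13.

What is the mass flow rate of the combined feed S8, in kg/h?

1533 kg/h

Overall NaCl balance (none leaves overhead): NaCl in fresh feed = NaCl in product, i.e. 1000×0.104 = (1−0.577)·S5·0.266.
S5 = 104/(0.266×0.423) = 924.3 kg/h.
Recycle S11 = 0.577×924.3 = 533.32 kg/h.
Combined feed S8 = 1000 + 533.32 = 1533.3 kg/h.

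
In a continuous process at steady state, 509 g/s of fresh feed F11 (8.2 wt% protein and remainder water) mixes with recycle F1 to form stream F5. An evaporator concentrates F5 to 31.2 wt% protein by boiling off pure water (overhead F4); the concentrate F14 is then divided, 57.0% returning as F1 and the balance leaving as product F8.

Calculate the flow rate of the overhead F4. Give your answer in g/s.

Overall protein balance (none leaves overhead): protein in fresh feed = protein in product, i.e. 509×0.082 = (1−0.570)·F14·0.312.
F14 = 41.738/(0.312×0.430) = 311.11 g/s.
Recycle F1 = 0.570×311.11 = 177.33 g/s.
Combined feed F5 = 509 + 177.33 = 686.33 g/s.
Overhead F4 = F5 − F14 = 686.33 − 311.11 = 375.22 g/s.

375.2 g/s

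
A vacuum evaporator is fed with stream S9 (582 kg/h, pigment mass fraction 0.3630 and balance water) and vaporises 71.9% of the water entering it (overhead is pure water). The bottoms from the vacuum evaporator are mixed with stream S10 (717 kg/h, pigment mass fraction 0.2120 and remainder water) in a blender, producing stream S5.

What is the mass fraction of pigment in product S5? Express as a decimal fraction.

0.3519

Vapour removed = 0.719×0.637×582 = 266.56 kg/h; concentrate = 315.44 kg/h.
pigment reaching the mixer = 211.27 (from concentrate) + 717×0.212 = 363.27 kg/h.
Product flow = 315.44 + 717 = 1032.4 kg/h; pigment fraction = 0.3519.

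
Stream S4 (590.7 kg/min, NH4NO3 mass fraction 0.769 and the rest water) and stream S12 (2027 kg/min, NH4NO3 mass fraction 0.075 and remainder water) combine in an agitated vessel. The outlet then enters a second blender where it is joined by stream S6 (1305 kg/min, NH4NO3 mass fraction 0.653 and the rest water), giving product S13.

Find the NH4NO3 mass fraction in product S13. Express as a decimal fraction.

0.372

Overall, product flow = 3922.7 kg/min.
NH4NO3 in = 590.7×0.769 + 2027×0.075 + 1305×0.653 = 1458.4 kg/min.
NH4NO3 fraction in S13 = 0.372.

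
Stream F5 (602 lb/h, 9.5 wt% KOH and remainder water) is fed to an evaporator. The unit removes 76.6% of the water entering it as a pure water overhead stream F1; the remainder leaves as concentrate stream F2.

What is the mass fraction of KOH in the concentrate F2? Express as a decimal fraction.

KOH is not removed: 602×0.095 = 57.19 lb/h of KOH enters F2.
water entering = 602×0.905 = 544.81 lb/h; overhead removed = 0.766×544.81 = 417.32 lb/h.
Concentrate = 602 − 417.32 = 184.68 lb/h.
Mass fraction = 57.19/184.68 = 0.3097.

0.3097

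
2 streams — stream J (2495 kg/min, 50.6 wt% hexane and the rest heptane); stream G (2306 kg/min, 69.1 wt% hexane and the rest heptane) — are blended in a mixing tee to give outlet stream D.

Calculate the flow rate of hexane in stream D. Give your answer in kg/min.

hexane out = hexane in = 2495×0.506 + 2306×0.691 = 2855.9 kg/min.

2856 kg/min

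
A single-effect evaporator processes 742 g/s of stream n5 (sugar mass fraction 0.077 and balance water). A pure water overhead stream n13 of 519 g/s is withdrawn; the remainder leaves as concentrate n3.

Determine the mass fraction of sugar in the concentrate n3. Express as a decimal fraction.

sugar is not removed: 742×0.077 = 57.134 g/s of sugar enters n3.
Concentrate = 742 − 519 = 223 g/s.
Mass fraction = 57.134/223 = 0.256.

0.256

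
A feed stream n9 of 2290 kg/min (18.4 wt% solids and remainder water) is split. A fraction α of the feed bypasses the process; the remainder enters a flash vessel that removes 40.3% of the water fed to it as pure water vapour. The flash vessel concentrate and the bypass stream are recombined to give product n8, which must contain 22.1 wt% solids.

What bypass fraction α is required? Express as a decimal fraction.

All 2290×0.184 = 421.36 kg/min of solids reaches n8, so n8 = 421.36/0.221 = 1906.6 kg/min and vapour = 383.39 kg/min.
The evaporator receives (1−α)·2290 of feed at 0.816 water and removes 0.403 of that water:
0.403×0.816×(1−α)×2290 = 383.39
(1−α) = 383.39/753.06 = 0.5091;  α = 0.4909.

0.491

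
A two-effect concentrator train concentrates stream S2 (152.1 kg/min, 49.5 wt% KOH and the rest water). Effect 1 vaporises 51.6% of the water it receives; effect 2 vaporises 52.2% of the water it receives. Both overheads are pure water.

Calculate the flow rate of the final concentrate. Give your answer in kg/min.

water in feed = 152.1×0.505 = 76.811 kg/min.
After stage 1: water left = (1−0.516)×76.811 = 37.176; stream total = 112.47 kg/min.
After stage 2: water left = (1−0.522)×37.176 = 17.77; final concentrate = 93.06 kg/min.

93.06 kg/min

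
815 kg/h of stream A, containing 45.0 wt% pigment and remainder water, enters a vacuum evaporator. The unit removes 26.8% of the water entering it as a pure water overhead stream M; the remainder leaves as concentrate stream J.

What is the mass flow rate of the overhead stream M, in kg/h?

water entering = 815×0.550 = 448.25 kg/h; overhead removed = 0.268×448.25 = 120.13 kg/h.

120.1 kg/h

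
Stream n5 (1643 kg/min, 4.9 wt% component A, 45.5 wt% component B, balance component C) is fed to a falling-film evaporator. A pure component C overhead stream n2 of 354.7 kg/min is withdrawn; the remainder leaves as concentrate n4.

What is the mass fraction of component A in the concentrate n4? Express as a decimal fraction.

component A is not removed: 1643×0.049 = 80.507 kg/min of component A enters n4.
Concentrate = 1643 − 354.7 = 1288.3 kg/min.
Mass fraction = 80.507/1288.3 = 0.062.

0.062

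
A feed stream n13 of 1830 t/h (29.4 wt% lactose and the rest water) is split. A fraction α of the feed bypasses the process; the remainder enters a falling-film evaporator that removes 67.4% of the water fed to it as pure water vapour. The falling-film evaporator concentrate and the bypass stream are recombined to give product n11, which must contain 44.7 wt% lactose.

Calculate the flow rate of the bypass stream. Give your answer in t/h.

513.7 t/h

All 1830×0.294 = 538.02 t/h of lactose reaches n11, so n11 = 538.02/0.447 = 1203.6 t/h and vapour = 626.38 t/h.
The evaporator receives (1−α)·1830 of feed at 0.706 water and removes 0.674 of that water:
0.674×0.706×(1−α)×1830 = 626.38
(1−α) = 626.38/870.79 = 0.7193;  α = 0.2807.
Bypass flow = 0.2807×1830 = 513.65 t/h.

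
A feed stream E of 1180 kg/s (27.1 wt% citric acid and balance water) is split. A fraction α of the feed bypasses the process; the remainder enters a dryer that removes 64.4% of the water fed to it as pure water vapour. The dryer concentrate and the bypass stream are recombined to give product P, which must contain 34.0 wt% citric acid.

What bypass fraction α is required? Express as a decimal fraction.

All 1180×0.271 = 319.78 kg/s of citric acid reaches P, so P = 319.78/0.340 = 940.53 kg/s and vapour = 239.47 kg/s.
The evaporator receives (1−α)·1180 of feed at 0.729 water and removes 0.644 of that water:
0.644×0.729×(1−α)×1180 = 239.47
(1−α) = 239.47/553.98 = 0.4323;  α = 0.5677.

0.568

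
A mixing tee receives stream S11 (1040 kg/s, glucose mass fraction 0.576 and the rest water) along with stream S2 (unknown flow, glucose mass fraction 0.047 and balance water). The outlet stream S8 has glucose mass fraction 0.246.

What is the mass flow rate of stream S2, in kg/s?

1725 kg/s

Let S2 be the unknown flow. Total out = 1040 + S2.
glucose balance: 599.04 + 0.047·S2 = 0.246·(1040 + S2)
(0.047 − 0.246)·S2 = 0.246×1040 − 599.04 = -343.2
S2 = -343.2 / -0.199 = 1724.6 kg/s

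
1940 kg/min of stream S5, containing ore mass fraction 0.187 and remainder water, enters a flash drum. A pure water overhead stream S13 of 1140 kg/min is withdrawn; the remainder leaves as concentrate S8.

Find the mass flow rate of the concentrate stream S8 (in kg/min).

800 kg/min

Concentrate = 1940 − 1140 = 800 kg/min.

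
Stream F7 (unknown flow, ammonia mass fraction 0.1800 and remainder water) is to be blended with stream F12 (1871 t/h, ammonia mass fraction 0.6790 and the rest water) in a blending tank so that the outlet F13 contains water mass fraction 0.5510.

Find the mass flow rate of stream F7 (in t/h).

1600 t/h

Let F7 be the unknown flow. Total out = 1871 + F7.
water balance: 600.59 + 0.820·F7 = 0.551·(1871 + F7)
(0.820 − 0.551)·F7 = 0.551×1871 − 600.59 = 430.33
F7 = 430.33 / 0.269 = 1599.7 t/h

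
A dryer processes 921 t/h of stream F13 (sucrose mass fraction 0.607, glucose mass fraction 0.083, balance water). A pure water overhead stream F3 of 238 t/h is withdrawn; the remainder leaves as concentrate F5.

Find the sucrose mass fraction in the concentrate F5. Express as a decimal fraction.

0.819

sucrose is not removed: 921×0.607 = 559.05 t/h of sucrose enters F5.
Concentrate = 921 − 238 = 683 t/h.
Mass fraction = 559.05/683 = 0.819.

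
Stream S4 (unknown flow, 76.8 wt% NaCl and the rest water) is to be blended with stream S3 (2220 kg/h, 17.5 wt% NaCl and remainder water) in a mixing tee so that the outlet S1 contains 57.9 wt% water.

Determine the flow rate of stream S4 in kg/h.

1574 kg/h

Let S4 be the unknown flow. Total out = 2220 + S4.
water balance: 1831.5 + 0.232·S4 = 0.579·(2220 + S4)
(0.232 − 0.579)·S4 = 0.579×2220 − 1831.5 = -546.12
S4 = -546.12 / -0.347 = 1573.8 kg/h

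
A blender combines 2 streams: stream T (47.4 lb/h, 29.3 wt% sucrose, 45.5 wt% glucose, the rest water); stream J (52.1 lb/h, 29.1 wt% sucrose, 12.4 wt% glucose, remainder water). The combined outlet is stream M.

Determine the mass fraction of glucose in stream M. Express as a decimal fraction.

0.2817

Total flow out = 47.4 + 52.1 = 99.5 lb/h.
glucose in = 47.4×0.455 + 52.1×0.124 = 28.027 lb/h.
glucose mass fraction in M = 28.027/99.5 = 0.2817.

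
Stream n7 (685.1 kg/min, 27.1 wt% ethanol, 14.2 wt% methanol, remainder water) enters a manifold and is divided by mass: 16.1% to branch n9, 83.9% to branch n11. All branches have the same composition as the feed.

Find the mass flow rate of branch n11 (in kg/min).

574.8 kg/min

Branch n11 flow = 0.839×685.1 = 574.8 kg/min.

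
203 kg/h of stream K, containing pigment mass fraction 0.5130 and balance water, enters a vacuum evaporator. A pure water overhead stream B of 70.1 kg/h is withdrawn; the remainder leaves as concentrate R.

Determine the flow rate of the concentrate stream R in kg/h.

132.9 kg/h

Concentrate = 203 − 70.1 = 132.9 kg/h.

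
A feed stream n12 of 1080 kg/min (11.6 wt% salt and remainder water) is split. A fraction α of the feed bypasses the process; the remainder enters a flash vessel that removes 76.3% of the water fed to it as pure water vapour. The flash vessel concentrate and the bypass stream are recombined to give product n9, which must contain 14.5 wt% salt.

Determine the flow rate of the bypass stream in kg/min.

759.8 kg/min

All 1080×0.116 = 125.28 kg/min of salt reaches n9, so n9 = 125.28/0.145 = 864 kg/min and vapour = 216 kg/min.
The evaporator receives (1−α)·1080 of feed at 0.884 water and removes 0.763 of that water:
0.763×0.884×(1−α)×1080 = 216
(1−α) = 216/728.45 = 0.2965;  α = 0.7035.
Bypass flow = 0.7035×1080 = 759.76 kg/min.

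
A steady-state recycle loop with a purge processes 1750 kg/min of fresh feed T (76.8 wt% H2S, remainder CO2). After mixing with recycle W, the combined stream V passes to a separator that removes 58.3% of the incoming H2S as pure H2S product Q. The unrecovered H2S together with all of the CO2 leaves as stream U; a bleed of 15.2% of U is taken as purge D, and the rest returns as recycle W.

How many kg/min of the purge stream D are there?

537.8 kg/min

CO2 enters only via T and leaves only via the purge: 1750×0.232 = 0.152×(CO2 in U), and the separator passes all CO2, so CO2 in V = CO2 in U = 2671.1 kg/min.
H2S in V: m_A = 1750×0.768 + (1−0.152)·(1−0.583)·m_A, so m_A = 1344/0.6464 = 2079.3 kg/min.
U = (1−0.583)×2079.3 + 2671.1 = 3538.1 kg/min.
Purge D = 0.152×3538.1 = 537.79 kg/min.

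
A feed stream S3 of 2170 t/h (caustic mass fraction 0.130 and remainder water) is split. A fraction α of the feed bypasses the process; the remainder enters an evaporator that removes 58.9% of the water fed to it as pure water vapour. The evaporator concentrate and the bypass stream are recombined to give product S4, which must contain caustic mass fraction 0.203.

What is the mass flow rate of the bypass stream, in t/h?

647.2 t/h

All 2170×0.130 = 282.1 t/h of caustic reaches S4, so S4 = 282.1/0.203 = 1389.7 t/h and vapour = 780.34 t/h.
The evaporator receives (1−α)·2170 of feed at 0.870 water and removes 0.589 of that water:
0.589×0.870×(1−α)×2170 = 780.34
(1−α) = 780.34/1112 = 0.7018;  α = 0.2982.
Bypass flow = 0.2982×2170 = 647.17 t/h.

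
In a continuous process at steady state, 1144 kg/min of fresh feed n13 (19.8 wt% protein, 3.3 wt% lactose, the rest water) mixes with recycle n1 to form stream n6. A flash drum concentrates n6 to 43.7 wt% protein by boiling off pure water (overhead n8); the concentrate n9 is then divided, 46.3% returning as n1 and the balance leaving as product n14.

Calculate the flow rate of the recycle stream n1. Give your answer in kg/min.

446.9 kg/min

Overall protein balance (none leaves overhead): protein in fresh feed = protein in product, i.e. 1144×0.198 = (1−0.463)·n9·0.437.
n9 = 226.51/(0.437×0.537) = 965.24 kg/min.
Recycle n1 = 0.463×965.24 = 446.91 kg/min.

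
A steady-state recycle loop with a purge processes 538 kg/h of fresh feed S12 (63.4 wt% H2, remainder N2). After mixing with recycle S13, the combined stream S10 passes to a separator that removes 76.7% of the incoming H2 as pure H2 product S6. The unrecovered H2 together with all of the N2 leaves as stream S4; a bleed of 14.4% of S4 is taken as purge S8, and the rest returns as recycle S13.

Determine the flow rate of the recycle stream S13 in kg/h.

N2 enters only via S12 and leaves only via the purge: 538×0.366 = 0.144×(N2 in S4), and the separator passes all N2, so N2 in S10 = N2 in S4 = 1367.4 kg/h.
H2 in S10: m_A = 538×0.634 + (1−0.144)·(1−0.767)·m_A, so m_A = 341.09/0.8006 = 426.07 kg/h.
S4 = (1−0.767)×426.07 + 1367.4 = 1466.7 kg/h.
Recycle S13 = (1−0.144)×1466.7 = 1255.5 kg/h.

1255 kg/h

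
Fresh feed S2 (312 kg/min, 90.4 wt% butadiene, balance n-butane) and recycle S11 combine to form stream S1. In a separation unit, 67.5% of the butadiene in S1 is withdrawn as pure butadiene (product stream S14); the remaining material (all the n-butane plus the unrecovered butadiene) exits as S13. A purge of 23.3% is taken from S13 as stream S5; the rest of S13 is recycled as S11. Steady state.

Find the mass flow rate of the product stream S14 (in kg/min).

253.6 kg/min

butadiene in S1: m_A = 312×0.904 + (1−0.233)·(1−0.675)·m_A, so m_A = 282.05/0.7507 = 375.7 kg/min.
Product S14 = 0.675×375.7 = 253.6 kg/min.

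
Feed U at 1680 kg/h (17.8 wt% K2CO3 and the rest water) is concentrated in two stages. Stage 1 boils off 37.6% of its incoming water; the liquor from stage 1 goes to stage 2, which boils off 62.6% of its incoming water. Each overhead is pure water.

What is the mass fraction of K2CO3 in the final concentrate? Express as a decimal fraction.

water in feed = 1680×0.822 = 1381 kg/h.
After stage 1: water left = (1−0.376)×1381 = 861.72; stream total = 1160.8 kg/h.
After stage 2: water left = (1−0.626)×861.72 = 322.28; final concentrate = 621.32 kg/h.
K2CO3 fraction = 299.04/621.32 = 0.4813.

0.4813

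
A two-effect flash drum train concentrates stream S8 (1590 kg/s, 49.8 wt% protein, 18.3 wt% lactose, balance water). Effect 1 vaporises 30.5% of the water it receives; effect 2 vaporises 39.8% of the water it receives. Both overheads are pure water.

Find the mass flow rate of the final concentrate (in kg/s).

1295 kg/s

water in feed = 1590×0.319 = 507.21 kg/s.
After stage 1: water left = (1−0.305)×507.21 = 352.51; stream total = 1435.3 kg/s.
After stage 2: water left = (1−0.398)×352.51 = 212.21; final concentrate = 1295 kg/s.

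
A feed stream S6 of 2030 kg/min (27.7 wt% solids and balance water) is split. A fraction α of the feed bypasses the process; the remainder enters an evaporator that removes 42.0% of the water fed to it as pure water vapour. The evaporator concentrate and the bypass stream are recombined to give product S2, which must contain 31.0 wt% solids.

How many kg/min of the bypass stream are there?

1318 kg/min

All 2030×0.277 = 562.31 kg/min of solids reaches S2, so S2 = 562.31/0.310 = 1813.9 kg/min and vapour = 216.1 kg/min.
The evaporator receives (1−α)·2030 of feed at 0.723 water and removes 0.420 of that water:
0.420×0.723×(1−α)×2030 = 216.1
(1−α) = 216.1/616.43 = 0.3506;  α = 0.6494.
Bypass flow = 0.6494×2030 = 1318.4 kg/min.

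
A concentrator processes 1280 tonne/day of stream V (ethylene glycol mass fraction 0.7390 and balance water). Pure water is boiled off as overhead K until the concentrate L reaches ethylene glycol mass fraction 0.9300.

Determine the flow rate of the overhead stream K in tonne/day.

ethylene glycol is conserved: 1280×0.739 = 945.92 tonne/day all reports to the concentrate.
Concentrate = 945.92/(target fraction) = 1017.1 tonne/day.
Overhead = 1280 − 1017.1 = 262.88 tonne/day.

262.9 tonne/day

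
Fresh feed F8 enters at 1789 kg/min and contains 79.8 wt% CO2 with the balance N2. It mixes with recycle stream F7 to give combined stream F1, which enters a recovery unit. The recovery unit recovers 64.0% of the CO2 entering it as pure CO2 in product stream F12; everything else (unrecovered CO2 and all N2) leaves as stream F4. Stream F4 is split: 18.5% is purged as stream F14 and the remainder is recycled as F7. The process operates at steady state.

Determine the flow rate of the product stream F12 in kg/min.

1293 kg/min

CO2 in F1: m_A = 1789×0.798 + (1−0.185)·(1−0.640)·m_A, so m_A = 1427.6/0.7066 = 2020.4 kg/min.
Product F12 = 0.640×2020.4 = 1293.1 kg/min.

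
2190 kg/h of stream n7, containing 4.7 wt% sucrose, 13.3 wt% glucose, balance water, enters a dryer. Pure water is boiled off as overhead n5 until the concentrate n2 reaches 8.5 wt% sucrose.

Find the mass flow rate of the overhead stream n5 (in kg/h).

979.1 kg/h

sucrose is conserved: 2190×0.047 = 102.93 kg/h all reports to the concentrate.
Concentrate = 102.93/(target fraction) = 1210.9 kg/h.
Overhead = 2190 − 1210.9 = 979.06 kg/h.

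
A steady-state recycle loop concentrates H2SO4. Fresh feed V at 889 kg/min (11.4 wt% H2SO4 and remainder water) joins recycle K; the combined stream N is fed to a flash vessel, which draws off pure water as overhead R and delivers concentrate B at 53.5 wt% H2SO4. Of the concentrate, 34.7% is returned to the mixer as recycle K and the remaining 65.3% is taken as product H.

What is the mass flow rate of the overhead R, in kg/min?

Overall H2SO4 balance (none leaves overhead): H2SO4 in fresh feed = H2SO4 in product, i.e. 889×0.114 = (1−0.347)·B·0.535.
B = 101.35/(0.535×0.653) = 290.09 kg/min.
Recycle K = 0.347×290.09 = 100.66 kg/min.
Combined feed N = 889 + 100.66 = 989.66 kg/min.
Overhead R = N − B = 989.66 − 290.09 = 699.57 kg/min.

699.6 kg/min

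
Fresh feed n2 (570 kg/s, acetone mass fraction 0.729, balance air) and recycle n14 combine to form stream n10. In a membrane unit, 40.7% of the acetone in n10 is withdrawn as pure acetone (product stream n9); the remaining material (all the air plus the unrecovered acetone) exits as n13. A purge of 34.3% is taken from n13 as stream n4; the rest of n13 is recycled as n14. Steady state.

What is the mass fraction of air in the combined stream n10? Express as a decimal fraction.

0.398

air enters only via n2 and leaves only via the purge: 570×0.271 = 0.343×(air in n13), and the membrane unit passes all air, so air in n10 = air in n13 = 450.35 kg/s.
acetone in n10: m_A = 570×0.729 + (1−0.343)·(1−0.407)·m_A, so m_A = 415.53/0.6104 = 680.75 kg/s.
n10 = 680.75 + 450.35 = 1131.1 kg/s.
air fraction in n10 = 450.35/1131.1 = 0.398.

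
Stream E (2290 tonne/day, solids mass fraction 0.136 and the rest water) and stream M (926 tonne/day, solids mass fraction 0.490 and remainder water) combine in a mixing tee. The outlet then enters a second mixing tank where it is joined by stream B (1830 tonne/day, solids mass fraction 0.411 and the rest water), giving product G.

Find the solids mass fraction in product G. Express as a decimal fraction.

0.301

Overall, product flow = 5046 tonne/day.
solids in = 2290×0.136 + 926×0.490 + 1830×0.411 = 1517.3 tonne/day.
solids fraction in G = 0.301.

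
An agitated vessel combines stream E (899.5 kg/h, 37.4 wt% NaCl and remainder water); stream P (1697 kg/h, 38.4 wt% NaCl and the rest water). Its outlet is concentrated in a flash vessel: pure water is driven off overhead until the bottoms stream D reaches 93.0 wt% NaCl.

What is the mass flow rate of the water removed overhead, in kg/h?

NaCl entering = 899.5×0.374 + 1697×0.384 = 988.06 kg/h.
All NaCl reports to D, so D = 988.06/0.930 = 1062.4 kg/h.
Total feed = 2596.5 kg/h; overhead = 2596.5 − 1062.4 = 1534.1 kg/h.

1534 kg/h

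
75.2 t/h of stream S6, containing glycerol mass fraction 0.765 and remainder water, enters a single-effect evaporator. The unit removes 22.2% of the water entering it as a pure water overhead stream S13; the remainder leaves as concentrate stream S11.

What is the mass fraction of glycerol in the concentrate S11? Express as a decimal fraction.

0.807

glycerol is not removed: 75.2×0.765 = 57.528 t/h of glycerol enters S11.
water entering = 75.2×0.235 = 17.672 t/h; overhead removed = 0.222×17.672 = 3.9232 t/h.
Concentrate = 75.2 − 3.9232 = 71.277 t/h.
Mass fraction = 57.528/71.277 = 0.807.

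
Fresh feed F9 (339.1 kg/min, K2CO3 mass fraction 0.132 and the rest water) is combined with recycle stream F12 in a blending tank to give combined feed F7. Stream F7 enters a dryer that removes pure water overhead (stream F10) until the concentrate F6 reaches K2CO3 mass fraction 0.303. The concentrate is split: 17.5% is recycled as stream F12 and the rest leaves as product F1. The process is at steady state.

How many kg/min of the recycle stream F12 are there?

31.34 kg/min

Overall K2CO3 balance (none leaves overhead): K2CO3 in fresh feed = K2CO3 in product, i.e. 339.1×0.132 = (1−0.175)·F6·0.303.
F6 = 44.761/(0.303×0.825) = 179.06 kg/min.
Recycle F12 = 0.175×179.06 = 31.336 kg/min.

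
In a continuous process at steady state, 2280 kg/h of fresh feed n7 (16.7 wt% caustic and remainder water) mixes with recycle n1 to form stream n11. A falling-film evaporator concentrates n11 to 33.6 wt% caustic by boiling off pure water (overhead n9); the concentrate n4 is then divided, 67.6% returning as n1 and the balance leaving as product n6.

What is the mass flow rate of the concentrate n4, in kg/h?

3498 kg/h

Overall caustic balance (none leaves overhead): caustic in fresh feed = caustic in product, i.e. 2280×0.167 = (1−0.676)·n4·0.336.
n4 = 380.76/(0.336×0.324) = 3497.6 kg/h.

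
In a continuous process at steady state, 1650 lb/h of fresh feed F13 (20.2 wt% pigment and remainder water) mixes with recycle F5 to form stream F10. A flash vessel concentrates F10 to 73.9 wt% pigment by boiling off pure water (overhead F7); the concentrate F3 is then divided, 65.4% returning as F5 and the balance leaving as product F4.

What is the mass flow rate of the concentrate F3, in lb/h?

1304 lb/h

Overall pigment balance (none leaves overhead): pigment in fresh feed = pigment in product, i.e. 1650×0.202 = (1−0.654)·F3·0.739.
F3 = 333.3/(0.739×0.346) = 1303.5 lb/h.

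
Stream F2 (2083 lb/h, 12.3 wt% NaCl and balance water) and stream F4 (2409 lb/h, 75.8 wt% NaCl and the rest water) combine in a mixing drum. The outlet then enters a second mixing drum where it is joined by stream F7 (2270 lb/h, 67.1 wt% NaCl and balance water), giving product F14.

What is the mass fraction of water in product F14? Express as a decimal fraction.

Overall, product flow = 6762 lb/h.
water in = 2083×0.877 + 2409×0.242 + 2270×0.329 = 3156.6 lb/h.
water fraction in F14 = 0.467.

0.467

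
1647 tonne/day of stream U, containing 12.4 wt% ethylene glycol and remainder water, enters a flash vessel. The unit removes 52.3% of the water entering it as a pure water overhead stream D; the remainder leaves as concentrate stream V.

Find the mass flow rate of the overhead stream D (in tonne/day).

754.6 tonne/day

water entering = 1647×0.876 = 1442.8 tonne/day; overhead removed = 0.523×1442.8 = 754.57 tonne/day.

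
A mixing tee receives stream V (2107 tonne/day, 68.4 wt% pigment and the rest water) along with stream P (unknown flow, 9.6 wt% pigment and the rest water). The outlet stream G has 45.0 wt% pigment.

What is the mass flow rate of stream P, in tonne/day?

1393 tonne/day

Let P be the unknown flow. Total out = 2107 + P.
pigment balance: 1441.2 + 0.096·P = 0.450·(2107 + P)
(0.096 − 0.450)·P = 0.450×2107 − 1441.2 = -493.04
P = -493.04 / -0.354 = 1392.8 tonne/day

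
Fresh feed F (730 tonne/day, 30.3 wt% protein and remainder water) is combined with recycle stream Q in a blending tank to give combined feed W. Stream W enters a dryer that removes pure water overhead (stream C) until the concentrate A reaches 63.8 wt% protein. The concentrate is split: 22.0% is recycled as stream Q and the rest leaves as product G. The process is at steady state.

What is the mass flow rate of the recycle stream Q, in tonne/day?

Overall protein balance (none leaves overhead): protein in fresh feed = protein in product, i.e. 730×0.303 = (1−0.220)·A·0.638.
A = 221.19/(0.638×0.780) = 444.48 tonne/day.
Recycle Q = 0.220×444.48 = 97.785 tonne/day.

97.79 tonne/day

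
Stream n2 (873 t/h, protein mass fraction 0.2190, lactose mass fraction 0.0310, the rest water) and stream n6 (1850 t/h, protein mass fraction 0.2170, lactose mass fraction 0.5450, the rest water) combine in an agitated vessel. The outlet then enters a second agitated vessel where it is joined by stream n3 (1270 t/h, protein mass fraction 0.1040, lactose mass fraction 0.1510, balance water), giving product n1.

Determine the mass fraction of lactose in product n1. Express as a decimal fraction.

0.3073

Overall, product flow = 3993 t/h.
lactose in = 873×0.031 + 1850×0.545 + 1270×0.151 = 1227.1 t/h.
lactose fraction in n1 = 0.3073.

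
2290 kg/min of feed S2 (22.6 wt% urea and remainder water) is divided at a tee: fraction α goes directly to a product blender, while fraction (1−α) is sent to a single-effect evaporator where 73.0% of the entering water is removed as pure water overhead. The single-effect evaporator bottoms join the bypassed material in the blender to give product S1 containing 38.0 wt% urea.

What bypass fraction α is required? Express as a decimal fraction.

All 2290×0.226 = 517.54 kg/min of urea reaches S1, so S1 = 517.54/0.380 = 1361.9 kg/min and vapour = 928.05 kg/min.
The evaporator receives (1−α)·2290 of feed at 0.774 water and removes 0.730 of that water:
0.730×0.774×(1−α)×2290 = 928.05
(1−α) = 928.05/1293.9 = 0.7173;  α = 0.2827.

0.283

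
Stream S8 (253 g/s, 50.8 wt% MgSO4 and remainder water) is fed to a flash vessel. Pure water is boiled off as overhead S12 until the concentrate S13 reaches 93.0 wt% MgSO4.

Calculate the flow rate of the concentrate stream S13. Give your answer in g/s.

138.2 g/s

MgSO4 is conserved: 253×0.508 = 128.52 g/s all reports to the concentrate.
Concentrate = 128.52/(target fraction) = 138.2 g/s.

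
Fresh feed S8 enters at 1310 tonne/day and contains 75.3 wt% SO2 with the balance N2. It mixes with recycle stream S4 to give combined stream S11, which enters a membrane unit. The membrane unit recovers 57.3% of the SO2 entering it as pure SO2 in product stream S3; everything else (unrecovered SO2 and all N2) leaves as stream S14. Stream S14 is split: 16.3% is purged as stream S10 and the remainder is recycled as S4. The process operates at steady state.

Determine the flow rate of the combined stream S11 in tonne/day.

N2 enters only via S8 and leaves only via the purge: 1310×0.247 = 0.163×(N2 in S14), and the membrane unit passes all N2, so N2 in S11 = N2 in S14 = 1985.1 tonne/day.
SO2 in S11: m_A = 1310×0.753 + (1−0.163)·(1−0.573)·m_A, so m_A = 986.43/0.6426 = 1535.1 tonne/day.
S11 = 1535.1 + 1985.1 = 3520.2 tonne/day.

3520 tonne/day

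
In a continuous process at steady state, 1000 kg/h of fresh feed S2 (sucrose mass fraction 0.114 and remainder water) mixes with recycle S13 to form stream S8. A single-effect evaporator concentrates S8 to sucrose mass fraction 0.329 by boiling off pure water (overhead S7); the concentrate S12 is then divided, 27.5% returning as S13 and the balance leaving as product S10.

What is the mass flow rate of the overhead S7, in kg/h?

653.5 kg/h

Overall sucrose balance (none leaves overhead): sucrose in fresh feed = sucrose in product, i.e. 1000×0.114 = (1−0.275)·S12·0.329.
S12 = 114/(0.329×0.725) = 477.94 kg/h.
Recycle S13 = 0.275×477.94 = 131.43 kg/h.
Combined feed S8 = 1000 + 131.43 = 1131.4 kg/h.
Overhead S7 = S8 − S12 = 1131.4 − 477.94 = 653.5 kg/h.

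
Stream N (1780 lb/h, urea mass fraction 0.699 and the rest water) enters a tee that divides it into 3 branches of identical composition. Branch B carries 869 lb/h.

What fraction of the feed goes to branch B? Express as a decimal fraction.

Fraction to B = 869/1780 = 0.4882.

0.488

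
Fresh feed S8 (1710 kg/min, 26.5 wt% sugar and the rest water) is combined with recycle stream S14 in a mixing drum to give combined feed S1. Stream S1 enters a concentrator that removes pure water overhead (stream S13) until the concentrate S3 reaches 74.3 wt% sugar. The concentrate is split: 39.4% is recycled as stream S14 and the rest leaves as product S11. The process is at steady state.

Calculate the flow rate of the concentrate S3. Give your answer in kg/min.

1006 kg/min

Overall sugar balance (none leaves overhead): sugar in fresh feed = sugar in product, i.e. 1710×0.265 = (1−0.394)·S3·0.743.
S3 = 453.15/(0.743×0.606) = 1006.4 kg/min.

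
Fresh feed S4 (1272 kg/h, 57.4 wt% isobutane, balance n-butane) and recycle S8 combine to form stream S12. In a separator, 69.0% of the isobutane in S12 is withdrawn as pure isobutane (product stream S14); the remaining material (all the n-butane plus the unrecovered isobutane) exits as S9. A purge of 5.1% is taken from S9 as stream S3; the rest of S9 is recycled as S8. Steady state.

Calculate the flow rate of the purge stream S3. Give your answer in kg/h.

558.2 kg/h

n-butane enters only via S4 and leaves only via the purge: 1272×0.426 = 0.051×(n-butane in S9), and the separator passes all n-butane, so n-butane in S12 = n-butane in S9 = 10625 kg/h.
isobutane in S12: m_A = 1272×0.574 + (1−0.051)·(1−0.690)·m_A, so m_A = 730.13/0.7058 = 1034.5 kg/h.
S9 = (1−0.690)×1034.5 + 10625 = 10946 kg/h.
Purge S3 = 0.051×10946 = 558.23 kg/h.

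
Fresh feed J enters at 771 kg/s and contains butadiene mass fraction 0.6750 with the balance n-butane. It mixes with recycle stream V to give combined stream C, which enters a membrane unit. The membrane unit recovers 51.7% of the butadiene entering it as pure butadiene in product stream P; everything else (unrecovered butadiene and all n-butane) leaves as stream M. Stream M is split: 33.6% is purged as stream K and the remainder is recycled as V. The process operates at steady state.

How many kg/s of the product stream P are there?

396.1 kg/s

butadiene in C: m_A = 771×0.675 + (1−0.336)·(1−0.517)·m_A, so m_A = 520.43/0.6793 = 766.13 kg/s.
Product P = 0.517×766.13 = 396.09 kg/s.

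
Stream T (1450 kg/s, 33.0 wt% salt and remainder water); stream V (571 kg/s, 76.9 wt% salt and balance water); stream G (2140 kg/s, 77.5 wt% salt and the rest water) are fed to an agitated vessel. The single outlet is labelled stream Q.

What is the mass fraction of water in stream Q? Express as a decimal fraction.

0.3809

Total flow out = 1450 + 571 + 2140 = 4161 kg/s.
water in = 1450×0.670 + 571×0.231 + 2140×0.225 = 1584.9 kg/s.
water mass fraction in Q = 1584.9/4161 = 0.3809.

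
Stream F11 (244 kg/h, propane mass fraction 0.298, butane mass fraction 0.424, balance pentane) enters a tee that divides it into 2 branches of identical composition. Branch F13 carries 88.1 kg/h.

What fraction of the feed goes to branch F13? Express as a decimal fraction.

Fraction to F13 = 88.1/244 = 0.3611.

0.361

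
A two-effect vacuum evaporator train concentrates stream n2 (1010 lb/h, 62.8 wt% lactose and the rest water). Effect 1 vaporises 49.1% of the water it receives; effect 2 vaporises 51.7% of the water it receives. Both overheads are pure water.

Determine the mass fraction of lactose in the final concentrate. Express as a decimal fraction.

water in feed = 1010×0.372 = 375.72 lb/h.
After stage 1: water left = (1−0.491)×375.72 = 191.24; stream total = 825.52 lb/h.
After stage 2: water left = (1−0.517)×191.24 = 92.37; final concentrate = 726.65 lb/h.
lactose fraction = 634.28/726.65 = 0.8729.

0.8729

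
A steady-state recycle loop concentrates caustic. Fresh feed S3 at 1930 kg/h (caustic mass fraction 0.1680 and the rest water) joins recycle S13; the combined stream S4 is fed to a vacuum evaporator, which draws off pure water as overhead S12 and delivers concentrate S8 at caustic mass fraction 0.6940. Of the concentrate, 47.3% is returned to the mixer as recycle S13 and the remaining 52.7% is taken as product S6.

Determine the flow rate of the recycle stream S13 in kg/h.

419.3 kg/h

Overall caustic balance (none leaves overhead): caustic in fresh feed = caustic in product, i.e. 1930×0.168 = (1−0.473)·S8·0.694.
S8 = 324.24/(0.694×0.527) = 886.54 kg/h.
Recycle S13 = 0.473×886.54 = 419.33 kg/h.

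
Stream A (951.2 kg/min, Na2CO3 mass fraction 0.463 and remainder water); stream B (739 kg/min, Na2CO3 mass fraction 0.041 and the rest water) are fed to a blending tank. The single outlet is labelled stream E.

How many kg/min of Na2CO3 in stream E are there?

470.7 kg/min

Na2CO3 out = Na2CO3 in = 951.2×0.463 + 739×0.041 = 470.7 kg/min.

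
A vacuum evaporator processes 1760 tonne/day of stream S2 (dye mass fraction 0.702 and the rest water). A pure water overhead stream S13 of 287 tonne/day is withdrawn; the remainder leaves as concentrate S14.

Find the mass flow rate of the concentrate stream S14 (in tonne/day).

1473 tonne/day

Concentrate = 1760 − 287 = 1473 tonne/day.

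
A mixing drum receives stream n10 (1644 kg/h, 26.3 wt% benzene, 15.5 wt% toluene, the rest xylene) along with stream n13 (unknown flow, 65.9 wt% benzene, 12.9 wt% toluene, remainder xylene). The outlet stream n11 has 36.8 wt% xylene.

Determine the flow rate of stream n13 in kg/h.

2255 kg/h

Let n13 be the unknown flow. Total out = 1644 + n13.
xylene balance: 956.81 + 0.212·n13 = 0.368·(1644 + n13)
(0.212 − 0.368)·n13 = 0.368×1644 − 956.81 = -351.82
n13 = -351.82 / -0.156 = 2255.2 kg/h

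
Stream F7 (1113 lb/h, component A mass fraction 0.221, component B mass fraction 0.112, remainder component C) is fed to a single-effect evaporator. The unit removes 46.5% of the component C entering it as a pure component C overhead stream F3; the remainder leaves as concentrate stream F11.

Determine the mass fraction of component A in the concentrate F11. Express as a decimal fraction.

0.320

component A is not removed: 1113×0.221 = 245.97 lb/h of component A enters F11.
component C entering = 1113×0.667 = 742.37 lb/h; overhead removed = 0.465×742.37 = 345.2 lb/h.
Concentrate = 1113 − 345.2 = 767.8 lb/h.
Mass fraction = 245.97/767.8 = 0.320.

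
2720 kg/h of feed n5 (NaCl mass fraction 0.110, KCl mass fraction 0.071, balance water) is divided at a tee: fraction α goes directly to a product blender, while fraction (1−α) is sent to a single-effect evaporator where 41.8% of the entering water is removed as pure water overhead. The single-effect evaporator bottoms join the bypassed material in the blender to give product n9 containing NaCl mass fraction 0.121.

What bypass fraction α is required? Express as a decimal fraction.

0.734

All 2720×0.110 = 299.2 kg/h of NaCl reaches n9, so n9 = 299.2/0.121 = 2472.7 kg/h and vapour = 247.27 kg/h.
The evaporator receives (1−α)·2720 of feed at 0.819 water and removes 0.418 of that water:
0.418×0.819×(1−α)×2720 = 247.27
(1−α) = 247.27/931.17 = 0.2656;  α = 0.7344.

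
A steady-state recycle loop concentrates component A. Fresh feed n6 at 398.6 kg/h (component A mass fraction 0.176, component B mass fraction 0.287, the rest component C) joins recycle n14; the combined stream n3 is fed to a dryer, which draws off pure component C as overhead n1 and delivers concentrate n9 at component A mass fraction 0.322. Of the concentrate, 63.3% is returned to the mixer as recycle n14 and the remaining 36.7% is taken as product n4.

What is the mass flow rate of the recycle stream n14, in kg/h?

Overall component A balance (none leaves overhead): component A in fresh feed = component A in product, i.e. 398.6×0.176 = (1−0.633)·n9·0.322.
n9 = 70.154/(0.322×0.367) = 593.65 kg/h.
Recycle n14 = 0.633×593.65 = 375.78 kg/h.

375.8 kg/h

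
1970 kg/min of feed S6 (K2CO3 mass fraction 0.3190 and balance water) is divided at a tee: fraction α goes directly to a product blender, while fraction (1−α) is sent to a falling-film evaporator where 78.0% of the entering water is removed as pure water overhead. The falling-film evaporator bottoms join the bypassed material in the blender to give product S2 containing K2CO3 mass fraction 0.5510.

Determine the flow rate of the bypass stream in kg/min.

408.4 kg/min

All 1970×0.319 = 628.43 kg/min of K2CO3 reaches S2, so S2 = 628.43/0.551 = 1140.5 kg/min and vapour = 829.47 kg/min.
The evaporator receives (1−α)·1970 of feed at 0.681 water and removes 0.780 of that water:
0.780×0.681×(1−α)×1970 = 829.47
(1−α) = 829.47/1046.4 = 0.7927;  α = 0.2073.
Bypass flow = 0.2073×1970 = 408.43 kg/min.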